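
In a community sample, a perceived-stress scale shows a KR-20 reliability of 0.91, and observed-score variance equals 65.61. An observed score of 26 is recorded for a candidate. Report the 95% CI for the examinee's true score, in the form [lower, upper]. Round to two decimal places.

[21.24, 30.76]

σ = 65.61^(1/2) = 8.10000
SEM = 8.10000 · √(1 − 0.91000) = 8.10000 · √0.09000 ≈ 8.10000 · 0.30000 ≈ 2.43000
Margin = 1.96 · 2.43000 ≈ 4.76280
Interval: (21.23720, 30.76280)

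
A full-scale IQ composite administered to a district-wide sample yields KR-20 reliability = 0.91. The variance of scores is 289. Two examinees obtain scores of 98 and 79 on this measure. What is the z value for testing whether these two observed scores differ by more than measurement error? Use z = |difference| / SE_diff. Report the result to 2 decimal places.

2.63

SD = √289 = 17.000
SEM = 17.000*√(1 − 0.910) ≈ 5.100
SE_diff = √2 * SEM ≈ 7.212
z = 19 / 7.212 ≈ 2.634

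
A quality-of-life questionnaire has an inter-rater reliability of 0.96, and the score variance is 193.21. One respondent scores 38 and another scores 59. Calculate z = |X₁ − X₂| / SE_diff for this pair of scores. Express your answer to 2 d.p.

5.34

SD = √193.21 ≈ 13.900
SEM = 13.900 · √(1 − 0.960) = 13.900 · √0.040 ≈ 13.900 · 0.200 ≈ 2.780
SE_diff = SEM · √2 ≈ 2.780 · 1.414 ≈ 3.932
z = |38 − 59| / 3.932 = 21 / 3.932 ≈ 5.341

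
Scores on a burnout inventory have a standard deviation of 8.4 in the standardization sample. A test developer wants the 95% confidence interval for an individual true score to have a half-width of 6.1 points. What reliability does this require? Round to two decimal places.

Required SEM = 6.1 / 1.96 ≃ 3.1122
r = 1 − (3.1122/8.4)² ≃ 1 − 0.1373 ≃ 0.8627

0.86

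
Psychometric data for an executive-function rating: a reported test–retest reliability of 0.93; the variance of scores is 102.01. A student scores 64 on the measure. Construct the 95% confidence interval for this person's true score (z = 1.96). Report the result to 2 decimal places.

[58.76, 69.24]

σ = 102.01^(1/2) = 10.100
SEM = 10.100*√(1 − 0.930) ≈ 2.672
Half-width = 1.96*2.672 ≈ 5.238
CI = 64 ± 5.238 → [58.762, 69.238]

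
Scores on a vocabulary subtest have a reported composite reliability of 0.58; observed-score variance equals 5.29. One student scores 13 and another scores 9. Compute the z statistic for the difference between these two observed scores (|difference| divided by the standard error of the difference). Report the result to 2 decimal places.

1.90

σ = 5.29^(1/2) = 2.3000
SEM = 2.3000 × √(1 − 0.5800) = 2.3000 × √0.4200 ≈ 2.3000 × 0.6481 ≈ 1.4906
Standard error of the difference = 1.4906·√2 ≈ 2.1080
z = |13 − 9| / 2.1080 = 4 / 2.1080 ≈ 1.8975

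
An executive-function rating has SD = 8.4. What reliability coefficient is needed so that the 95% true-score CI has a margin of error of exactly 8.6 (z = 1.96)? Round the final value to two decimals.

SEM needed = half-width / z = 8.6/1.96 ≈ 4.388
r = 1 − (SEM / SD)² = 1 − (4.388 / 8.4)² ≈ 1 − 0.273 ≈ 0.727

0.73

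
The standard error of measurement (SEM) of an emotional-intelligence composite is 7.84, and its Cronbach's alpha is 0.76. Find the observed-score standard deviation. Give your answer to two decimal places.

16.00

σ = SEM·(1 − r)^(−1/2) ≃ 7.84·2.0412 ≃ 16.0033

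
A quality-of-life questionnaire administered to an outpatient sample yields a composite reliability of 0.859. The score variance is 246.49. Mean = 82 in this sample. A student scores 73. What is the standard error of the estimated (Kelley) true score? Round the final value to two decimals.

5.46

SD = √246.49 = 15.700
SE_est = SD × √(r(1 − r)) = 15.700 × √0.121 ≈ 15.700 × 0.348 ≈ 5.464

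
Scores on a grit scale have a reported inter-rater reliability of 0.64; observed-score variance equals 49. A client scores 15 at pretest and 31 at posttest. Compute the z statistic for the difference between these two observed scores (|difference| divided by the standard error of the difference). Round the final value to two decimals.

SD = √49 ≈ 7.000
SEM = 7.000 * √(1 − 0.640) = 7.000 * √0.360 ≈ 7.000 * 0.600 ≈ 4.200
SE_diff = √2 * SEM ≈ 5.940
z = 16 / 5.940 ≈ 2.694

2.69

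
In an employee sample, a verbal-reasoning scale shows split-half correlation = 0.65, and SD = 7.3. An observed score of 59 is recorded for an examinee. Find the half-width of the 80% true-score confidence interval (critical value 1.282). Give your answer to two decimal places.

4.31

Spearman-Brown: r = 2(0.65) / (1 + 0.65) = 1.3000 / 1.6500 ≈ 0.7879
SEM = 7.3000 * √(1 − 0.7879) = 7.3000 * √0.2121 ≈ 7.3000 * 0.4606 ≈ 3.3621
1.282 * SEM ≈ 4.3103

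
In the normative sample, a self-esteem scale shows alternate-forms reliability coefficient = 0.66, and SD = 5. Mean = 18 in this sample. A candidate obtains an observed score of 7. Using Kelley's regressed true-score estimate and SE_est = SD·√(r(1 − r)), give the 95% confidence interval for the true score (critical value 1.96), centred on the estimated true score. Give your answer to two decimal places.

[6.10, 15.38]

T̂ = r·X + (1 − r)·M = 0.660×7 + 0.340×18 = 4.620 + 6.120 ≃ 10.740
SE_est = SD × √(r(1 − r)) = 5.000 × √0.224 ≃ 5.000 × 0.474 ≃ 2.369
95% CI: 10.740 ± 4.642 ≃ (6.098, 15.382)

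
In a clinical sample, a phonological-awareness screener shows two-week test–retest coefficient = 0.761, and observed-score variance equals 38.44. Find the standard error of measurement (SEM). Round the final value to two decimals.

SD = √38.44 = 6.200
SEM = 6.200*√(1 − 0.761) ≈ 3.031

3.03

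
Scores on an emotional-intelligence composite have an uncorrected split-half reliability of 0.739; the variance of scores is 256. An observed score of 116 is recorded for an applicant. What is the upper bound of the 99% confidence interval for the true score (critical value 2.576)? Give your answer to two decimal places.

131.97

σ = 256^(1/2) = 16.000
Spearman-Brown: r = 2(0.739) / (1 + 0.739) = 1.478 / 1.739 ≃ 0.850
SEM = 16.000 * √(1 − 0.850) = 16.000 * √0.150 ≃ 16.000 * 0.387 ≃ 6.199
Margin = 2.576 * 6.199 ≃ 15.967
Upper limit = 116 + 15.967 ≃ 131.967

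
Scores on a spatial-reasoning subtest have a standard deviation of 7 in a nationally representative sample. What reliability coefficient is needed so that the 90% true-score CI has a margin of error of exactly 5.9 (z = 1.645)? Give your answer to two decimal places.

SEM needed = half-width / z = 5.9/1.645 ≈ 3.58663
r = 1 − (SEM / SD)² = 1 − (3.58663 / 7)² ≈ 1 − 0.26253 ≈ 0.73747

0.74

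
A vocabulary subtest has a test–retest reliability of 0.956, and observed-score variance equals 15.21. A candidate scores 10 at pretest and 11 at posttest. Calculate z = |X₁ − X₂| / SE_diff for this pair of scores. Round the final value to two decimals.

SD = √15.21 = 3.90000
SEM = 3.90000×√(1 − 0.95600) ≈ 0.81807
Standard error of the difference = 0.81807·√2 ≈ 1.15693
z = |10 − 11| / 1.15693 = 1 / 1.15693 ≈ 0.86436

0.86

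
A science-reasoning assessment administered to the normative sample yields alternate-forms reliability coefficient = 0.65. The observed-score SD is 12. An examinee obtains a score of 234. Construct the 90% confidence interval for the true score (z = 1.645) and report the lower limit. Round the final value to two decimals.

222.32

SEM = 12.0000·√(1 − 0.6500) ≈ 7.0993
Half-width = 1.645·7.0993 ≈ 11.6783
Lower bound: 234 − 11.6783 = 222.3217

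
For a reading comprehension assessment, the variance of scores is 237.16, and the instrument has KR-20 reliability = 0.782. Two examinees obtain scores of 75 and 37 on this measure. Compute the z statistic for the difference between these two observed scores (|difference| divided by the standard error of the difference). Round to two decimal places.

3.74

SD = √237.16 = 15.400
The standard error of measurement is 15.400×√(1 − 0.782) ≈ 15.400×0.467 ≈ 7.190.
SE_diff = √2 × SEM ≈ 10.169
z = 38 / 10.169 ≈ 3.737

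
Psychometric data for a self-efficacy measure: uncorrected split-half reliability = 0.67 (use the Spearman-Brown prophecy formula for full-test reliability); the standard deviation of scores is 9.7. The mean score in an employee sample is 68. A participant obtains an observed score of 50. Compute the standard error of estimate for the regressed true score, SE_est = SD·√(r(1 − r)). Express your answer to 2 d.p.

Spearman-Brown: r = 2(0.67) / (1 + 0.67) = 1.340 / 1.670 ≈ 0.802
SE_est = 9.700·√[r(1 − r)] ≈ 3.862

3.86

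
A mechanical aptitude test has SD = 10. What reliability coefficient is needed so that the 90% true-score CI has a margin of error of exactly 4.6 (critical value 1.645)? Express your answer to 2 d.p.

Required SEM = 4.6 / 1.645 ≈ 2.79635
r = 1 − (SEM / SD)² = 1 − (2.79635 / 10)² ≈ 1 − 0.07820 ≈ 0.92180

0.92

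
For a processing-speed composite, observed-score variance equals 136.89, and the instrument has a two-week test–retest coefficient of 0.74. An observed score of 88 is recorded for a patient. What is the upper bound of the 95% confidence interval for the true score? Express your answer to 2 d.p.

SD = √136.89 ≈ 11.7000
SEM = 11.7000·√(1 − 0.7400) ≈ 5.9659
1.96 · SEM ≈ 11.6931
Upper bound: 88 + 11.6931 = 99.6931

99.69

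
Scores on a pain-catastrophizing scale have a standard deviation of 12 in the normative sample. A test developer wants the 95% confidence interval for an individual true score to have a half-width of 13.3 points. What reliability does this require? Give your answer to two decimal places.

Required SEM = 13.3 / 1.96 ≃ 6.786
r = 1 − (6.786/12)² ≃ 1 − 0.320 ≃ 0.680

0.68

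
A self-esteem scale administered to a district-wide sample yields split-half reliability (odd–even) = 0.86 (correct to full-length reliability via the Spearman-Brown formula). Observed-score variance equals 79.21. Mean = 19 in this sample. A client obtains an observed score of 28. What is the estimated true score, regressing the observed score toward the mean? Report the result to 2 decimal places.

Full-length reliability (Spearman-Brown) = 2(0.86)/(1+0.86) ≈ 0.92473
Estimated true score = 0.92473×28 + (1 − 0.92473)×19 ≈ 27.32258

27.32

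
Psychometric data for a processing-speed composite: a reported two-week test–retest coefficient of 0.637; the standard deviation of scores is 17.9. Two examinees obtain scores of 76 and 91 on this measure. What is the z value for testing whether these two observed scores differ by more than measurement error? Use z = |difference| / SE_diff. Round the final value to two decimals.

0.98

SEM = 17.90000 · √(1 − 0.63700) = 17.90000 · √0.36300 ≈ 17.90000 · 0.60249 ≈ 10.78466
Standard error of the difference = 10.78466·√2 ≈ 15.25181
z = |76 − 91| / 15.25181 = 15 / 15.25181 ≈ 0.98349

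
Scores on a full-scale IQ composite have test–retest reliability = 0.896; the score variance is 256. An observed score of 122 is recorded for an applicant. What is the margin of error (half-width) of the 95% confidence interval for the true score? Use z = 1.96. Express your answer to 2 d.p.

10.11

σ = 256^(1/2) = 16.0000
SEM = 16.0000*√(1 − 0.8960) ≃ 5.1598
1.96 * SEM ≃ 10.1133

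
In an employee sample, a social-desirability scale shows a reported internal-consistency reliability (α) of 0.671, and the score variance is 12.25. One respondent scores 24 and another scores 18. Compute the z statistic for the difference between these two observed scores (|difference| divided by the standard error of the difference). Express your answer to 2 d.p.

SD = √12.25 = 3.5000
SEM = 3.5000 × √(1 − 0.6710) = 3.5000 × √0.3290 ≈ 3.5000 × 0.5736 ≈ 2.0075
SE_diff = SEM × √2 ≈ 2.0075 × 1.4142 ≈ 2.8391
z = 6 / 2.8391 ≈ 2.1133

2.11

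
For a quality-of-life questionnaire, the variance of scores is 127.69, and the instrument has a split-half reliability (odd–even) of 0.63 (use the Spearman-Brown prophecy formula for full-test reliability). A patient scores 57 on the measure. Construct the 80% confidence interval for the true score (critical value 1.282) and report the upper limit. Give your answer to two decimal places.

SD = √127.69 = 11.30000
r_full = 2·0.63 / (1 + 0.63) ≃ 0.77301
The standard error of measurement is 11.30000×√(1 − 0.77301) ≃ 11.30000×0.47644 ≃ 5.38376.
Half-width = 1.282×5.38376 ≃ 6.90198
Upper bound: 57 + 6.90198 = 63.90198

63.90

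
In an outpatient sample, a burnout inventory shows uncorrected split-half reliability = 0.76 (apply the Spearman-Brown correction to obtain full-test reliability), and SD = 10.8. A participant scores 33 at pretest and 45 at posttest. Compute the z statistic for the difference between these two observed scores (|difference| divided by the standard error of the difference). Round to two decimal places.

2.13

r_full = 2·0.76 / (1 + 0.76) ≈ 0.864
SEM = 10.800 × √(1 − 0.864) = 10.800 × √0.136 ≈ 10.800 × 0.369 ≈ 3.988
SE_diff = √2 × SEM ≈ 5.640
z = |33 − 45| / 5.640 = 12 / 5.640 ≈ 2.128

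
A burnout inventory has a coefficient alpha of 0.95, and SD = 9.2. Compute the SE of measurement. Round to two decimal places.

2.06

SEM = 9.200·√(1 − 0.950) ≈ 2.057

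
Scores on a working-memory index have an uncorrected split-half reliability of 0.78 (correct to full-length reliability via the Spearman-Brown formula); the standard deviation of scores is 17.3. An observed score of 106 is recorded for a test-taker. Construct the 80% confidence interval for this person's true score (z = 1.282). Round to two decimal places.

Full-length reliability (Spearman-Brown) = 2(0.78)/(1+0.78) ≈ 0.87640
SEM = 17.30000·√(1 − 0.87640) ≈ 6.08201
Half-width = 1.282·6.08201 ≈ 7.79714
80% CI: 106 ± 7.79714 = [98.20286, 113.79714]

[98.20, 113.80]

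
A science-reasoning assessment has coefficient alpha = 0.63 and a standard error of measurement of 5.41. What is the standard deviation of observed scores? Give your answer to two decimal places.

SD = SEM / √(1 − r) = 5.41 / √0.370 ≃ 5.41 / 0.608 ≃ 8.894

8.89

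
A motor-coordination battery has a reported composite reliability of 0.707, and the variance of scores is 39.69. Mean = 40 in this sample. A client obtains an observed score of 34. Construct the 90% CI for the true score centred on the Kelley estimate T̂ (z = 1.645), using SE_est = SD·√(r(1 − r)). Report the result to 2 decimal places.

[31.04, 40.47]

σ = 39.69^(1/2) = 6.3000
Estimated true score = 0.7070×34 + (1 − 0.7070)×40 ≈ 35.7580
SE_est = 6.3000×√(0.7070×0.2930) ≈ 2.8674
90% CI: 35.7580 ± 4.7168 ≈ (31.0412, 40.4748)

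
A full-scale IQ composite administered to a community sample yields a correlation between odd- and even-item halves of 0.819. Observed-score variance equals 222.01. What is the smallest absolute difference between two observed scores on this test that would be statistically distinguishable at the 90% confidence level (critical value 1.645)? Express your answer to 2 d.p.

10.93

SD = √222.01 = 14.9000
r_full = 2·0.819 / (1 + 0.819) ≈ 0.9005
SEM = 14.9000 · √(1 − 0.9005) = 14.9000 · √0.0995 ≈ 14.9000 · 0.3154 ≈ 4.7001
SE_diff = √2 · SEM ≈ 6.6470
Minimum reliable difference = 1.645 · SE_diff ≈ 1.645 · 6.6470 ≈ 10.9343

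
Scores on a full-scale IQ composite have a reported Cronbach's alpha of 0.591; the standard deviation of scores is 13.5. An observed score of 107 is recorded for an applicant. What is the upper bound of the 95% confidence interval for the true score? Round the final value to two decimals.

123.92

SEM = 13.500*√(1 − 0.591) ≃ 8.634
Margin = 1.96 * 8.634 ≃ 16.922
Upper limit = 107 + 16.922 ≃ 123.922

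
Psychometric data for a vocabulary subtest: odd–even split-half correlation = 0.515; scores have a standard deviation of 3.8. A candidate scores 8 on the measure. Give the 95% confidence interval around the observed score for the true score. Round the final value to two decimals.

r_full = 2·0.515 / (1 + 0.515) ≈ 0.6799
SEM = 3.8000 * √(1 − 0.6799) = 3.8000 * √0.3201 ≈ 3.8000 * 0.5658 ≈ 2.1500
Half-width = 1.96*2.1500 ≈ 4.2141
95% CI: 8 ± 4.2141 = [3.7859, 12.2141]

[3.79, 12.21]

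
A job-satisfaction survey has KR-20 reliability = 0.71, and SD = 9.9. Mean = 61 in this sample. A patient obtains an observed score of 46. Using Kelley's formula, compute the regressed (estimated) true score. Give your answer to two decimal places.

50.35

T̂ = r·X + (1 − r)·M = 0.7100*46 + 0.2900*61 = 32.6600 + 17.6900 ≃ 50.3500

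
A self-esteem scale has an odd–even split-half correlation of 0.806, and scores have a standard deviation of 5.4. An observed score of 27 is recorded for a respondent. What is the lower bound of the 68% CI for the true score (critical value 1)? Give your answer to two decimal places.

25.23

Spearman-Brown: r = 2(0.806) / (1 + 0.806) = 1.612 / 1.806 ≈ 0.893
SEM = 5.400 · √(1 − 0.893) = 5.400 · √0.107 ≈ 5.400 · 0.328 ≈ 1.770
Margin = 1 · 1.770 ≈ 1.770
Lower bound: 27 − 1.770 = 25.230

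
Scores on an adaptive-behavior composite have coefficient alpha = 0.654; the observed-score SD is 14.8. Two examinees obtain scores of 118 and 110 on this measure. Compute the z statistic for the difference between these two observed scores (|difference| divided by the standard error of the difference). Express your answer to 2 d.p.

0.65

SEM = 14.80000×√(1 − 0.65400) ≈ 8.70562
SE_diff = √2 × SEM ≈ 12.31161
z = 8 / 12.31161 ≈ 0.64979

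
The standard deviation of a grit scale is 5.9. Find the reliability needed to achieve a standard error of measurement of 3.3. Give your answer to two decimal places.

r = 1 − (SEM / SD)² = 1 − (3.3000 / 5.9)² ≈ 1 − 0.3128 ≈ 0.6872

0.69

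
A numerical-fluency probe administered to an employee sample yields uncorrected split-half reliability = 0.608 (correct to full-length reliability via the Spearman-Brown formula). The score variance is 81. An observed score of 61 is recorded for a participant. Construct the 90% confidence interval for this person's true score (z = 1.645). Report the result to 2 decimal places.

[53.69, 68.31]

σ = 81^(1/2) = 9.000
Spearman-Brown: r = 2(0.608) / (1 + 0.608) = 1.216 / 1.608 ≈ 0.756
SEM = 9.000 · √(1 − 0.756) = 9.000 · √0.244 ≈ 9.000 · 0.494 ≈ 4.444
Half-width = 1.645·4.444 ≈ 7.310
90% CI: 61 ± 7.310 = [53.690, 68.310]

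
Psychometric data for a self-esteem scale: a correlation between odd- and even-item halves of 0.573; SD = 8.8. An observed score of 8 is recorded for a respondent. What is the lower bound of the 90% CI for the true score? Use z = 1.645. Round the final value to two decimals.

Spearman-Brown: r = 2(0.573) / (1 + 0.573) = 1.146 / 1.573 ≈ 0.729
The standard error of measurement is 8.800·√(1 − 0.729) ≈ 8.800·0.521 ≈ 4.585.
1.645 · SEM ≈ 7.542
Lower bound: 8 − 7.542 = 0.458

0.46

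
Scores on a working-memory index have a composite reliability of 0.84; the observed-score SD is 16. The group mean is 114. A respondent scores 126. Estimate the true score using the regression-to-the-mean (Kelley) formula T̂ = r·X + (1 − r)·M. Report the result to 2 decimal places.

124.08

T̂ = r·X + (1 − r)·M = 0.840×126 + 0.160×114 = 105.840 + 18.240 ≈ 124.080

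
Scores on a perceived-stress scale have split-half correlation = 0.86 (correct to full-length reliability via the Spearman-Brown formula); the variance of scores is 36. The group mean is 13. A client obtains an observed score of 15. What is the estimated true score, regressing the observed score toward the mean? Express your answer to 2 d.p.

r_full = 2·0.86 / (1 + 0.86) ≈ 0.925
T̂ = r·X + (1 − r)·M = 0.925·15 + 0.075·13 ≈ 13.871 + 0.978 ≈ 14.849

14.85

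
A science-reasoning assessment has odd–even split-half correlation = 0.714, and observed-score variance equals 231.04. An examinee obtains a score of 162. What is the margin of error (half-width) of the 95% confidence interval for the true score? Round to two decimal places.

SD = √231.04 = 15.2000
Full-length reliability (Spearman-Brown) = 2(0.714)/(1+0.714) ≈ 0.8331
SEM = 15.2000*√(1 − 0.8331) ≈ 6.2090
1.96 * SEM ≈ 12.1696

12.17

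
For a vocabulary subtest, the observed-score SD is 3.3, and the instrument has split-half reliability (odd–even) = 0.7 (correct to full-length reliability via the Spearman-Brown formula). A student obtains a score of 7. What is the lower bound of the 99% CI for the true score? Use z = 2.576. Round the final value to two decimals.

3.43

Full-length reliability (Spearman-Brown) = 2(0.7)/(1+0.7) ≈ 0.824
SEM = 3.300 * √(1 − 0.824) = 3.300 * √0.176 ≈ 3.300 * 0.420 ≈ 1.386
Half-width = 2.576*1.386 ≈ 3.571
Lower limit = 7 − 3.571 ≈ 3.429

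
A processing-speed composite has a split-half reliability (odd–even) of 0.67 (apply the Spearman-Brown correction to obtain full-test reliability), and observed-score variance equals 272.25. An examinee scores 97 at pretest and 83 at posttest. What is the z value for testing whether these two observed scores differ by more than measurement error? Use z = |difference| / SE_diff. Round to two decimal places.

SD = √272.25 ≈ 16.5000
r_full = 2·0.67 / (1 + 0.67) ≈ 0.8024
The standard error of measurement is 16.5000*√(1 − 0.8024) ≈ 16.5000*0.4445 ≈ 7.3347.
Standard error of the difference = 7.3347·√2 ≈ 10.3728
z = 14 / 10.3728 ≈ 1.3497

1.35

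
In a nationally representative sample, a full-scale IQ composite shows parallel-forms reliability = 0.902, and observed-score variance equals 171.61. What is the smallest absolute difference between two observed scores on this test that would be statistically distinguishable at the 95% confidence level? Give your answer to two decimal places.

11.37

σ = 171.61^(1/2) = 13.100
SEM = 13.100 * √(1 − 0.902) = 13.100 * √0.098 ≃ 13.100 * 0.313 ≃ 4.101
SE_diff = √2 * SEM ≃ 5.800
Minimum reliable difference = 1.96 * SE_diff ≃ 1.96 * 5.800 ≃ 11.367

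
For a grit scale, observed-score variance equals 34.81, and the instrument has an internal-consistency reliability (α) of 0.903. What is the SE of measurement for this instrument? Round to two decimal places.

1.84

σ = 34.81^(1/2) = 5.90000
SEM = 5.90000*√(1 − 0.90300) ≈ 1.83754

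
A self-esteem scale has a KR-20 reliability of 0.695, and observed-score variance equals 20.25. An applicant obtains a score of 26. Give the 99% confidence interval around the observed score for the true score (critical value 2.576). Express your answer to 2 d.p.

[19.60, 32.40]

SD = √20.25 ≈ 4.500
The standard error of measurement is 4.500·√(1 − 0.695) ≈ 4.500·0.552 ≈ 2.485.
Half-width = 2.576·2.485 ≈ 6.402
Interval: (19.598, 32.402)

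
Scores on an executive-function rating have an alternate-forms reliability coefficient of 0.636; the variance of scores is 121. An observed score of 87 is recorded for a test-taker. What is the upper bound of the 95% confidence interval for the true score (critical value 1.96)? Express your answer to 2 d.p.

σ = 121^(1/2) = 11.0000
The standard error of measurement is 11.0000×√(1 − 0.6360) ≈ 11.0000×0.6033 ≈ 6.6366.
Margin = 1.96 × 6.6366 ≈ 13.0077
Upper limit = 87 + 13.0077 ≈ 100.0077

100.01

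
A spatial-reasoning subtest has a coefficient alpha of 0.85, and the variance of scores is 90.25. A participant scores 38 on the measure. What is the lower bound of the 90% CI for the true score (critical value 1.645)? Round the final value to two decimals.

31.95

σ = 90.25^(1/2) = 9.5000
SEM = 9.5000 * √(1 − 0.8500) = 9.5000 * √0.1500 ≃ 9.5000 * 0.3873 ≃ 3.6793
1.645 * SEM ≃ 6.0525
Lower limit = 38 − 6.0525 ≃ 31.9475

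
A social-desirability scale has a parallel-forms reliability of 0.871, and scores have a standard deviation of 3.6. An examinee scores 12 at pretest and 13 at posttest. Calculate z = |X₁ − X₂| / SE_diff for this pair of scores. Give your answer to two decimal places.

0.55

SEM = 3.6000 × √(1 − 0.8710) = 3.6000 × √0.1290 ≈ 3.6000 × 0.3592 ≈ 1.2930
Standard error of the difference = 1.2930·√2 ≈ 1.8286
z = 1 / 1.8286 ≈ 0.5469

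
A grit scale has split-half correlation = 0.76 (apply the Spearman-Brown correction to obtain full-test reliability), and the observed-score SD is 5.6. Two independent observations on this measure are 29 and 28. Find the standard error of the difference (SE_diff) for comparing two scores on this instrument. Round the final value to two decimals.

2.92

Spearman-Brown: r = 2(0.76) / (1 + 0.76) = 1.5200 / 1.7600 ≈ 0.8636
SEM = 5.6000·√(1 − 0.8636) ≈ 2.0679
Standard error of the difference = 2.0679·√2 ≈ 2.9245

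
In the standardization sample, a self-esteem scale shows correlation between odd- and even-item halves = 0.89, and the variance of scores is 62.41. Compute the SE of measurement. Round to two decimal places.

SD = √62.41 = 7.9000
Full-length reliability (Spearman-Brown) = 2(0.89)/(1+0.89) ≃ 0.9418
The standard error of measurement is 7.9000*√(1 − 0.9418) ≃ 7.9000*0.2412 ≃ 1.9059.

1.91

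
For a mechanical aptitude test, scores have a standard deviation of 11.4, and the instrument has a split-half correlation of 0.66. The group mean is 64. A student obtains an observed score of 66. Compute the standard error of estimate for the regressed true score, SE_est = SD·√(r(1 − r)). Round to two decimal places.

4.60

Full-length reliability (Spearman-Brown) = 2(0.66)/(1+0.66) ≈ 0.7952
SE_est = 11.4000·√[r(1 − r)] ≈ 4.6007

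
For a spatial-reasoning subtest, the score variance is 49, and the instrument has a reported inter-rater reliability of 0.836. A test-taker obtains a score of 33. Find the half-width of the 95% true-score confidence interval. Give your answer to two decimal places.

5.56

SD = √49 ≈ 7.0000
SEM = 7.0000×√(1 − 0.8360) ≈ 2.8348
Margin = 1.96 × 2.8348 ≈ 5.5562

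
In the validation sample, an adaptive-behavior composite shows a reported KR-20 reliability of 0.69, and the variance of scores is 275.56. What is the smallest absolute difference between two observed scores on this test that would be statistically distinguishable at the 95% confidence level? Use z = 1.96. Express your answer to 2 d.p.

σ = 275.56^(1/2) = 16.60000
SEM = 16.60000 × √(1 − 0.69000) = 16.60000 × √0.31000 ≈ 16.60000 × 0.55678 ≈ 9.24249
SE_diff = SEM × √2 ≈ 9.24249 × 1.41421 ≈ 13.07085
Smallest detectable difference = 1.96×13.07085 ≈ 25.61887

25.62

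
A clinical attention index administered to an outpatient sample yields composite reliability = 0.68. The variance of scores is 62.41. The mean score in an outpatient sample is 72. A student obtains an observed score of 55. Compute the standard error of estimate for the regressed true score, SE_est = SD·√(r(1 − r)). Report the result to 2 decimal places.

3.69

σ = 62.41^(1/2) = 7.9000
SE_est = 7.9000·√[r(1 − r)] ≈ 3.6852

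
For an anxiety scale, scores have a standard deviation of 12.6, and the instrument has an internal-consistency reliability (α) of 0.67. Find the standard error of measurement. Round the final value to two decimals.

SEM = 12.600 × √(1 − 0.670) = 12.600 × √0.330 ≈ 12.600 × 0.574 ≈ 7.238

7.24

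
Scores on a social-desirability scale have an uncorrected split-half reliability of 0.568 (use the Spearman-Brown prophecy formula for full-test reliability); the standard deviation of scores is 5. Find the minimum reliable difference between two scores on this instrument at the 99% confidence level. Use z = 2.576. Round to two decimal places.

9.56

Full-length reliability (Spearman-Brown) = 2(0.568)/(1+0.568) ≈ 0.724
SEM = 5.000*√(1 − 0.724) ≈ 2.624
Standard error of the difference = 2.624·√2 ≈ 3.712
Minimum reliable difference = 2.576 * SE_diff ≈ 2.576 * 3.712 ≈ 9.561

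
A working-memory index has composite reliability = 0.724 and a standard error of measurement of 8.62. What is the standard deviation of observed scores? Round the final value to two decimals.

SD = SEM / √(1 − r) = 8.62 / √0.276 ≈ 8.62 / 0.525 ≈ 16.408

16.41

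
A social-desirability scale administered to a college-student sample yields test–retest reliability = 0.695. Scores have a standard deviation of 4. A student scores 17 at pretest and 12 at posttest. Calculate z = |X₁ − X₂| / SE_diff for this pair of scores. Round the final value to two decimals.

1.60

The standard error of measurement is 4.00000*√(1 − 0.69500) ≈ 4.00000*0.55227 ≈ 2.20907.
Standard error of the difference = 2.20907·√2 ≈ 3.12410
z = 5 / 3.12410 ≈ 1.60046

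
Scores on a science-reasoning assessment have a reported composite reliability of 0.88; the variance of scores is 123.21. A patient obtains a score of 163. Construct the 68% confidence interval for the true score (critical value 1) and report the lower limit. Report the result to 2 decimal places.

SD = √123.21 ≃ 11.1000
SEM = 11.1000×√(1 − 0.8800) ≃ 3.8452
1 × SEM ≃ 3.8452
Lower bound: 163 − 3.8452 = 159.1548

159.15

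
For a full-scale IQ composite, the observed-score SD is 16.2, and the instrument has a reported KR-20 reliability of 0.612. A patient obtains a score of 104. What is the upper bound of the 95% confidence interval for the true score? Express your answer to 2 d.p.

The standard error of measurement is 16.200×√(1 − 0.612) ≈ 16.200×0.623 ≈ 10.091.
Half-width = 1.96×10.091 ≈ 19.778
Upper limit = 104 + 19.778 ≈ 123.778

123.78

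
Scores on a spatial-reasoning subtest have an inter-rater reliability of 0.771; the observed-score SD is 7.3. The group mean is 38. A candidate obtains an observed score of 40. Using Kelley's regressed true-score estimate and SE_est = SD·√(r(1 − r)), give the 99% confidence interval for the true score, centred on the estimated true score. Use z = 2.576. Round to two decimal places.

[31.64, 47.44]

T̂ = 0.77100(40) + 0.22900(38) ≃ 39.54200
SE_est = SD · √(r(1 − r)) = 7.30000 · √0.17656 ≃ 7.30000 · 0.42019 ≃ 3.06738
CI = 39.54200 ± 2.576 · 3.06738 → [31.64043, 47.44357]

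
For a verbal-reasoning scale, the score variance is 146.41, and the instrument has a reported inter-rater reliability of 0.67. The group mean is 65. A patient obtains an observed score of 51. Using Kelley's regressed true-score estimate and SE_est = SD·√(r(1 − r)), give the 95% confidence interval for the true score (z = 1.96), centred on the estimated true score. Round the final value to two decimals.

σ = 146.41^(1/2) = 12.100
T̂ = 0.670(51) + 0.330(65) ≈ 55.620
SE_est = 12.100·√[r(1 − r)] ≈ 5.690
CI = 55.620 ± 1.96 · 5.690 → [44.468, 66.772]

[44.47, 66.77]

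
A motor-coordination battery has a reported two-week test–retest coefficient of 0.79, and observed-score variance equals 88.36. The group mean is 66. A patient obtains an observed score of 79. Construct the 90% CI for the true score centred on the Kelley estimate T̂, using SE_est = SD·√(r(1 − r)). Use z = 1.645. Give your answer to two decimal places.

SD = √88.36 = 9.40000
T̂ = r·X + (1 − r)·M = 0.79000×79 + 0.21000×66 = 62.41000 + 13.86000 ≃ 76.27000
SE_est = 9.40000×√(0.79000×0.21000) ≃ 3.82870
CI = 76.27000 ± 1.645 × 3.82870 → [69.97179, 82.56821]

[69.97, 82.57]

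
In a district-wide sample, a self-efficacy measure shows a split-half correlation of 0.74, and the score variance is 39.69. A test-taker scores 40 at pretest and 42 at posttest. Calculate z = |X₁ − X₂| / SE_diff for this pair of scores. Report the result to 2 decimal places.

σ = 39.69^(1/2) = 6.300
r_full = 2·0.74 / (1 + 0.74) ≃ 0.851
The standard error of measurement is 6.300·√(1 − 0.851) ≃ 6.300·0.387 ≃ 2.435.
SE_diff = SEM · √2 ≃ 2.435 · 1.414 ≃ 3.444
z = 2 / 3.444 ≃ 0.581

0.58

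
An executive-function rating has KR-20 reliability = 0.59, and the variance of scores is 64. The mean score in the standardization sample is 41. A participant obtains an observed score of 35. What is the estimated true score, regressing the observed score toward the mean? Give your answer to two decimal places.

T̂ = r·X + (1 − r)·M = 0.5900×35 + 0.4100×41 = 20.6500 + 16.8100 ≈ 37.4600

37.46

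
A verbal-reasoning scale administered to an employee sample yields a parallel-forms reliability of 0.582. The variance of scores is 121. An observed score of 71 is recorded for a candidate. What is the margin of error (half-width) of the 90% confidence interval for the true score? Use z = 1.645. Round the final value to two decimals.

11.70

σ = 121^(1/2) = 11.0000
SEM = 11.0000·√(1 − 0.5820) ≈ 7.1118
1.645 · SEM ≈ 11.6989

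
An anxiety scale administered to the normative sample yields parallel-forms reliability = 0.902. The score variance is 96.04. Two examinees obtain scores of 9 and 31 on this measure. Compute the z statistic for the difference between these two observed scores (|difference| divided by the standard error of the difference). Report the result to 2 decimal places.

5.07

σ = 96.04^(1/2) = 9.800
SEM = 9.800 × √(1 − 0.902) = 9.800 × √0.098 ≈ 9.800 × 0.313 ≈ 3.068
Standard error of the difference = 3.068·√2 ≈ 4.339
z = 22 / 4.339 ≈ 5.071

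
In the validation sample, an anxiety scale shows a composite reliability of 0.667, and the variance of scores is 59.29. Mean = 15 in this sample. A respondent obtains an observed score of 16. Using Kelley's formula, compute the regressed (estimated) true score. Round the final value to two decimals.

15.67

T̂ = r·X + (1 − r)·M = 0.6670×16 + 0.3330×15 = 10.6720 + 4.9950 ≈ 15.6670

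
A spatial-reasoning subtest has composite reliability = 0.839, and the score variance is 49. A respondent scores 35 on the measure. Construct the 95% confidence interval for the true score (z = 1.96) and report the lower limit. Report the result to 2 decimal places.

29.49

SD = √49 = 7.0000
SEM = 7.0000×√(1 − 0.8390) ≈ 2.8087
Margin = 1.96 × 2.8087 ≈ 5.5051
Lower bound: 35 − 5.5051 = 29.4949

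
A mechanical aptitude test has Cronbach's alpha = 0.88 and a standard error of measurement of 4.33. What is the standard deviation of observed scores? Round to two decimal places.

σ = SEM·(1 − r)^(−1/2) ≈ 4.33×2.88675 ≈ 12.49963

12.50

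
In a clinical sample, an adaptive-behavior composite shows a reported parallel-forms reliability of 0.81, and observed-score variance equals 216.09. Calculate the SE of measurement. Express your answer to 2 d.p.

6.41

SD = √216.09 ≃ 14.7000
SEM = 14.7000×√(1 − 0.8100) ≃ 6.4076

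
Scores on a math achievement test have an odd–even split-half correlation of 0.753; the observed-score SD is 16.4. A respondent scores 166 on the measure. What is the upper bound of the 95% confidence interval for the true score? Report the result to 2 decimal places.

Full-length reliability (Spearman-Brown) = 2(0.753)/(1+0.753) ≃ 0.85910
SEM = 16.40000 × √(1 − 0.85910) = 16.40000 × √0.14090 ≃ 16.40000 × 0.37537 ≃ 6.15604
Margin = 1.96 × 6.15604 ≃ 12.06584
Upper limit = 166 + 12.06584 ≃ 178.06584

178.07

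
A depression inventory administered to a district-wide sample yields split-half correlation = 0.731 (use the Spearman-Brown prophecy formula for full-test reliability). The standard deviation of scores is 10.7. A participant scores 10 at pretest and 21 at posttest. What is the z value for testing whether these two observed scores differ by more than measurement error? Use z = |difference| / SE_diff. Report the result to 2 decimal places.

Full-length reliability (Spearman-Brown) = 2(0.731)/(1+0.731) ≈ 0.8446
The standard error of measurement is 10.7000*√(1 − 0.8446) ≈ 10.7000*0.3942 ≈ 4.2180.
SE_diff = SEM * √2 ≈ 4.2180 * 1.4142 ≈ 5.9652
z = |10 − 21| / 5.9652 = 11 / 5.9652 ≈ 1.8440

1.84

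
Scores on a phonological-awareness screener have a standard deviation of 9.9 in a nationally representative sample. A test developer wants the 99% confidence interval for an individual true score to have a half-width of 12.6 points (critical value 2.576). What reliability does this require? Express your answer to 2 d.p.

SEM needed = half-width / z = 12.6/2.576 ≃ 4.89130
Required reliability = 1 − (SEM/SD)² = 1 − 0.24411 ≃ 0.75589

0.76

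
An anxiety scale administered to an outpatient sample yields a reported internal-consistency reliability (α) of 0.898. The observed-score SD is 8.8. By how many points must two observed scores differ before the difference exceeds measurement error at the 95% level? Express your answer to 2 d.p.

The standard error of measurement is 8.8000×√(1 − 0.8980) ≈ 8.8000×0.3194 ≈ 2.8105.
Standard error of the difference = 2.8105·√2 ≈ 3.9746
Minimum reliable difference = 1.96 × SE_diff ≈ 1.96 × 3.9746 ≈ 7.7903

7.79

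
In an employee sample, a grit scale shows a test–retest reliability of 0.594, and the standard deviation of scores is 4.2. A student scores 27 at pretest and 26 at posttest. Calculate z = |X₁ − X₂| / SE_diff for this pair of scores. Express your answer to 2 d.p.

The standard error of measurement is 4.2000×√(1 − 0.5940) ≈ 4.2000×0.6372 ≈ 2.6762.
SE_diff = √2 × SEM ≈ 3.7847
z = |27 − 26| / 3.7847 = 1 / 3.7847 ≈ 0.2642

0.26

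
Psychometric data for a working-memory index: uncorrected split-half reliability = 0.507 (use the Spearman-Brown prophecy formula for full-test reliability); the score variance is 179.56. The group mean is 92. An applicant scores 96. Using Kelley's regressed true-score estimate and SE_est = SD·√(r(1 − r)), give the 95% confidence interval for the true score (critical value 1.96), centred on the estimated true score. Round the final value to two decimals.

[82.37, 107.01]

SD = √179.56 = 13.400
Full-length reliability (Spearman-Brown) = 2(0.507)/(1+0.507) ≈ 0.673
Estimated true score = 0.673*96 + (1 − 0.673)*92 ≈ 94.691
SE_est = SD * √(r(1 − r)) = 13.400 * √0.220 ≈ 13.400 * 0.469 ≈ 6.287
CI = 94.691 ± 1.96 * 6.287 → [82.369, 107.014]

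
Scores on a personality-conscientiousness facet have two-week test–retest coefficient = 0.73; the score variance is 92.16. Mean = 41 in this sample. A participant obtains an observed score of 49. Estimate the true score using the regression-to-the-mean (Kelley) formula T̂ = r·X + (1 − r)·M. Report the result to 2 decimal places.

46.84

T̂ = r·X + (1 − r)·M = 0.730·49 + 0.270·41 = 35.770 + 11.070 ≃ 46.840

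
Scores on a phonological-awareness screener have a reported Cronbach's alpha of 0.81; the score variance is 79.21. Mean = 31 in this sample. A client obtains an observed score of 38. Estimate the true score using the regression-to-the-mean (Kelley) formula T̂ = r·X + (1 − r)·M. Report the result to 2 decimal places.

T̂ = r·X + (1 − r)·M = 0.810*38 + 0.190*31 = 30.780 + 5.890 ≈ 36.670

36.67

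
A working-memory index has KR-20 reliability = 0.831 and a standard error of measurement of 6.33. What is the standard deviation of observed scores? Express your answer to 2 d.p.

σ = SEM·(1 − r)^(−1/2) ≈ 6.33·2.433 ≈ 15.398

15.40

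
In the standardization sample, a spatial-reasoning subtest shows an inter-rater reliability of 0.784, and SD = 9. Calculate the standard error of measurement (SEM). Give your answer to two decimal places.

SEM = 9.000 * √(1 − 0.784) = 9.000 * √0.216 ≈ 9.000 * 0.465 ≈ 4.183

4.18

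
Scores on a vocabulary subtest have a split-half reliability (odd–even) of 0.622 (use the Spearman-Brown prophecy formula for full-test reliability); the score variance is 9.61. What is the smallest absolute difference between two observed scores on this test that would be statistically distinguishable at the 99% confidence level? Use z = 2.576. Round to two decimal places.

5.45

SD = √9.61 = 3.1000
r_full = 2·0.622 / (1 + 0.622) ≃ 0.7670
The standard error of measurement is 3.1000·√(1 − 0.7670) ≃ 3.1000·0.4827 ≃ 1.4965.
SE_diff = √2 · SEM ≃ 2.1164
Minimum reliable difference = 2.576 · SE_diff ≃ 2.576 · 2.1164 ≃ 5.4518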